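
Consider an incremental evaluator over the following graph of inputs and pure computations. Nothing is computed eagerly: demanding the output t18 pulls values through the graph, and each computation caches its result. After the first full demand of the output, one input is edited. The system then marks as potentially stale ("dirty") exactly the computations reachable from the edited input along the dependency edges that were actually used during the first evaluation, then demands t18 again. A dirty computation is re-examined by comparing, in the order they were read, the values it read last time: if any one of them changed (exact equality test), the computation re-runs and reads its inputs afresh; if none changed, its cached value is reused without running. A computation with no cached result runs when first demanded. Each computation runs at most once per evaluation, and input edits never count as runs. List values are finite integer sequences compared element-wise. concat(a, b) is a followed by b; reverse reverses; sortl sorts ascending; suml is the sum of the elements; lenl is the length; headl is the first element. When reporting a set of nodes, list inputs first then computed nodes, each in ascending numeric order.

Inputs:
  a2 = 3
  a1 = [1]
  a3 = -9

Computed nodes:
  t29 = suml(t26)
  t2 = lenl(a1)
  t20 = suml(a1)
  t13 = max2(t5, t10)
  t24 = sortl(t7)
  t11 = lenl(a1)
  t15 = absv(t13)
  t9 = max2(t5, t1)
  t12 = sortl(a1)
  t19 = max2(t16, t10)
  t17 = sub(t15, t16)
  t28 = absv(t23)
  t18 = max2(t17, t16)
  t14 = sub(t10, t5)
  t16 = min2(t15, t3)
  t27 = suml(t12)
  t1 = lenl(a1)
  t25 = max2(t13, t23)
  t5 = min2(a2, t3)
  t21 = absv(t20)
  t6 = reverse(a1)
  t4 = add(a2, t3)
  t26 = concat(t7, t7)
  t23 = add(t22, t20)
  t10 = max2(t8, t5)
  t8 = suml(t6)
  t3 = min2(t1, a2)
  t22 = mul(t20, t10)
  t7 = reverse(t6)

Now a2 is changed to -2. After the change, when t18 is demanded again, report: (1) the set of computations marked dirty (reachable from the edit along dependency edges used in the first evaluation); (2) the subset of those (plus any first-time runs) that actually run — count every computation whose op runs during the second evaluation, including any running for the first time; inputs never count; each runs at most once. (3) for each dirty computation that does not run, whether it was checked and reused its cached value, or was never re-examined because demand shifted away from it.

Dirty set: t3, t5, t10, t13, t15, t16, t17, t18.
Run set: t3, t5, t10, t13, t16, t17, t18 (7 run).
Re-examined without running (cache reused): t15.
The important point: at t15 every value read last time is unchanged, so the dirty flag clears without a run.

Initial pass — values computed on the first demand:
  t1 = lenl([1]) = 1
  t3 = min2(1, 3) = 1
  t5 = min2(3, 1) = 1
  t6 = reverse([1]) = [1]
  t8 = suml([1]) = 1
  t10 = max2(1, 1) = 1
  t13 = max2(1, 1) = 1
  t15 = absv(1) = 1
  t16 = min2(1, 1) = 1
  t17 = sub(1, 1) = 0
  t18 = max2(0, 1) = 1

Second demand — change propagation:
  t3: re-runs because a2 3->-2; new result -2.
  t5: re-runs because a2 3->-2; t3 1->-2; new result -2.
  t10: re-runs because t5 1->-2; new result 1 (unchanged).
  t13: re-runs because t5 1->-2; new result 1 (unchanged).
  t15: re-examined; everything it read last time is the same (t13 unchanged) — cache 1 kept, no run.
  t16: re-runs because t3 1->-2; new result -2.
  t17: re-runs because t16 1->-2; new result 3.
  t18: re-runs because t17 0->3; t16 1->-2; new result 3.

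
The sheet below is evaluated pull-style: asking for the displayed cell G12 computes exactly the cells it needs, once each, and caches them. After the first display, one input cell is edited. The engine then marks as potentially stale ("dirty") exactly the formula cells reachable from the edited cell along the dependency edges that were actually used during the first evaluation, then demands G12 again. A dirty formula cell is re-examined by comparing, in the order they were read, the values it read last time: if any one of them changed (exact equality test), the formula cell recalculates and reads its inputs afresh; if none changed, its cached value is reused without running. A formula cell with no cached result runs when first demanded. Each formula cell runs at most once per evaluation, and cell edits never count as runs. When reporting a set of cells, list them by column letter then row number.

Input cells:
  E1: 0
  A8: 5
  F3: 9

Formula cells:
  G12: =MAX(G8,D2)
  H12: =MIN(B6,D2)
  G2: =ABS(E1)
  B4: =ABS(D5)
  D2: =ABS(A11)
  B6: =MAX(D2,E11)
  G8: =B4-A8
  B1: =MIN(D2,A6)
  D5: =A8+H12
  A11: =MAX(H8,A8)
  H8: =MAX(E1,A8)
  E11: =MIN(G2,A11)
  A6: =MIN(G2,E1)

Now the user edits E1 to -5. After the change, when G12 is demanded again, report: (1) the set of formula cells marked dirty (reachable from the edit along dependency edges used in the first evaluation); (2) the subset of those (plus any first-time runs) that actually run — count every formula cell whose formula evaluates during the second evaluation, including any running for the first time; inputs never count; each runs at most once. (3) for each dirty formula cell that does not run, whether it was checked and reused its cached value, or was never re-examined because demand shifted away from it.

The edit dirties: A11, B4, B6, D2, D5, E11, G2, G8, G12, H8, H12.
4 formula cells run: B6, E11, G2, H8.
Cache hits after checking: A11, B4, D2, D5, G8, G12, H12.
Note where the cutoff bites: A11 is checked, finds nothing changed, and keeps its cache.

First demand of the output computes:
  G2 = ABS(0) = 0
  H8 = MAX(0, 5) = 5
  A11 = MAX(5, 5) = 5
  D2 = ABS(5) = 5
  E11 = MIN(0, 5) = 0
  B6 = MAX(5, 0) = 5
  H12 = MIN(5, 5) = 5
  D5 = 5 + 5 = 10
  B4 = ABS(10) = 10
  G8 = 10 - 5 = 5
  G12 = MAX(5, 5) = 5

After the edit, cleaning proceeds:
  G2: a read changed (E1 0->-5) — executes, giving 5.
  H8: a read changed (E1 0->-5) — executes, giving 5 — identical to its old value.
  A11: dirty, but its reads are unchanged (H8 unchanged, A8 unchanged); cached 5 stands.
  D2: dirty, but its reads are unchanged (A11 unchanged); cached 5 stands.
  E11: a read changed (G2 0->5) — executes, giving 5.
  B6: a read changed (E11 0->5) — executes, giving 5 — identical to its old value.
  H12: dirty, but its reads are unchanged (B6 unchanged, D2 unchanged); cached 5 stands.
  D5: dirty, but its reads are unchanged (A8 unchanged, H12 unchanged); cached 10 stands.
  B4: dirty, but its reads are unchanged (D5 unchanged); cached 10 stands.
  G8: dirty, but its reads are unchanged (B4 unchanged, A8 unchanged); cached 5 stands.
  G12: dirty, but its reads are unchanged (G8 unchanged, D2 unchanged); cached 5 stands.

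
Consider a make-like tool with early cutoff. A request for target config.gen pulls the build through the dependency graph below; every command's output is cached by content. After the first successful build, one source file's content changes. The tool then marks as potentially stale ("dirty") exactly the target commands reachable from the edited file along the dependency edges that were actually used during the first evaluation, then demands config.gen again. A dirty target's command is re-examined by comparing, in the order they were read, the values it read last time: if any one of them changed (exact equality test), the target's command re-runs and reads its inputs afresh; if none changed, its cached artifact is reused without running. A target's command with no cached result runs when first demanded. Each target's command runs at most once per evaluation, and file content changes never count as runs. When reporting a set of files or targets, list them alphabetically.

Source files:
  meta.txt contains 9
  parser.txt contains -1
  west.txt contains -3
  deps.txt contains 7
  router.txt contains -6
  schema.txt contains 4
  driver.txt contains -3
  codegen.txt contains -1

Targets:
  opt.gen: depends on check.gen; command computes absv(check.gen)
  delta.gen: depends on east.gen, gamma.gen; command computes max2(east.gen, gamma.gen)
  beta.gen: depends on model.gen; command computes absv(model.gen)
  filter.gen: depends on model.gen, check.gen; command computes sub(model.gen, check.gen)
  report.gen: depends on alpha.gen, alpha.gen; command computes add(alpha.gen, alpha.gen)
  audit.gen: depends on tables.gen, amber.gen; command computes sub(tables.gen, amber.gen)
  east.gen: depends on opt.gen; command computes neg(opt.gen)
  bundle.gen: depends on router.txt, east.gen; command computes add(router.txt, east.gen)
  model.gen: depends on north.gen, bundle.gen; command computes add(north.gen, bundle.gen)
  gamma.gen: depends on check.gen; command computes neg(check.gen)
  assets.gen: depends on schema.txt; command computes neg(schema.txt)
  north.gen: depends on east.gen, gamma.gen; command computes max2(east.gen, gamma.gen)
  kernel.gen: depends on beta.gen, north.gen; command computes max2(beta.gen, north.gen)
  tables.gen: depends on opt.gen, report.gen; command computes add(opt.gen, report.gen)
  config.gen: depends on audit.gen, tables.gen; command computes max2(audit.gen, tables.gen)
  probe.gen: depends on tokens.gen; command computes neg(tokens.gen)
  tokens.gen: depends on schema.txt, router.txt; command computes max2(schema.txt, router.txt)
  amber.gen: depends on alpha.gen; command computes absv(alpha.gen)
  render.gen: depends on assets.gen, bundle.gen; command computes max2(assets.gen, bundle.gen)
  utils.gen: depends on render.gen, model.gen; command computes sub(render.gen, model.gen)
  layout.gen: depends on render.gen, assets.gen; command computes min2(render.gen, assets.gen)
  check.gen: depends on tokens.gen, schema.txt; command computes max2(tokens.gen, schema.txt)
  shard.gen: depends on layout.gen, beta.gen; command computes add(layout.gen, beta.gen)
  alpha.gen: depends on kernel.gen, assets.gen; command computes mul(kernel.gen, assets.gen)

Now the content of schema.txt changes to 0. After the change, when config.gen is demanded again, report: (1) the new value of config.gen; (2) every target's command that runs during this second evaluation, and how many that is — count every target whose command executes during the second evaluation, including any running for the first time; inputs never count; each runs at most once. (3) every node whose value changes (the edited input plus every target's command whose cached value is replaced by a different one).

Demanding config.gen again yields 0.
17 target commands run: alpha.gen, amber.gen, assets.gen, audit.gen, beta.gen, bundle.gen, check.gen, config.gen, east.gen, gamma.gen, kernel.gen, model.gen, north.gen, opt.gen, report.gen, tables.gen, tokens.gen.
The nodes whose values change: alpha.gen, amber.gen, assets.gen, audit.gen, beta.gen, bundle.gen, check.gen, config.gen, east.gen, gamma.gen, kernel.gen, model.gen, north.gen, opt.gen, report.gen, schema.txt, tables.gen, tokens.gen.

First demand of the output computes:
  assets.gen = neg(4) = -4
  tokens.gen = max2(4, -6) = 4
  check.gen = max2(4, 4) = 4
  gamma.gen = neg(4) = -4
  opt.gen = absv(4) = 4
  east.gen = neg(4) = -4
  bundle.gen = add(-6, -4) = -10
  north.gen = max2(-4, -4) = -4
  model.gen = add(-4, -10) = -14
  beta.gen = absv(-14) = 14
  kernel.gen = max2(14, -4) = 14
  alpha.gen = mul(14, -4) = -56
  amber.gen = absv(-56) = 56
  report.gen = add(-56, -56) = -112
  tables.gen = add(4, -112) = -108
  audit.gen = sub(-108, 56) = -164
  config.gen = max2(-164, -108) = -108

After the edit, cleaning proceeds:
  assets.gen: a read changed (schema.txt 4->0) — executes, giving 0.
  tokens.gen: a read changed (schema.txt 4->0) — executes, giving 0.
  check.gen: a read changed (tokens.gen 4->0; schema.txt 4->0) — executes, giving 0.
  gamma.gen: a read changed (check.gen 4->0) — executes, giving 0.
  opt.gen: a read changed (check.gen 4->0) — executes, giving 0.
  east.gen: a read changed (opt.gen 4->0) — executes, giving 0.
  bundle.gen: a read changed (east.gen -4->0) — executes, giving -6.
  north.gen: a read changed (east.gen -4->0; gamma.gen -4->0) — executes, giving 0.
  model.gen: a read changed (north.gen -4->0; bundle.gen -10->-6) — executes, giving -6.
  beta.gen: a read changed (model.gen -14->-6) — executes, giving 6.
  kernel.gen: a read changed (beta.gen 14->6; north.gen -4->0) — executes, giving 6.
  alpha.gen: a read changed (kernel.gen 14->6; assets.gen -4->0) — executes, giving 0.
  amber.gen: a read changed (alpha.gen -56->0) — executes, giving 0.
  report.gen: a read changed (alpha.gen -56->0; alpha.gen -56->0) — executes, giving 0.
  tables.gen: a read changed (opt.gen 4->0; report.gen -112->0) — executes, giving 0.
  audit.gen: a read changed (tables.gen -108->0; amber.gen 56->0) — executes, giving 0.
  config.gen: a read changed (audit.gen -164->0; tables.gen -108->0) — executes, giving 0.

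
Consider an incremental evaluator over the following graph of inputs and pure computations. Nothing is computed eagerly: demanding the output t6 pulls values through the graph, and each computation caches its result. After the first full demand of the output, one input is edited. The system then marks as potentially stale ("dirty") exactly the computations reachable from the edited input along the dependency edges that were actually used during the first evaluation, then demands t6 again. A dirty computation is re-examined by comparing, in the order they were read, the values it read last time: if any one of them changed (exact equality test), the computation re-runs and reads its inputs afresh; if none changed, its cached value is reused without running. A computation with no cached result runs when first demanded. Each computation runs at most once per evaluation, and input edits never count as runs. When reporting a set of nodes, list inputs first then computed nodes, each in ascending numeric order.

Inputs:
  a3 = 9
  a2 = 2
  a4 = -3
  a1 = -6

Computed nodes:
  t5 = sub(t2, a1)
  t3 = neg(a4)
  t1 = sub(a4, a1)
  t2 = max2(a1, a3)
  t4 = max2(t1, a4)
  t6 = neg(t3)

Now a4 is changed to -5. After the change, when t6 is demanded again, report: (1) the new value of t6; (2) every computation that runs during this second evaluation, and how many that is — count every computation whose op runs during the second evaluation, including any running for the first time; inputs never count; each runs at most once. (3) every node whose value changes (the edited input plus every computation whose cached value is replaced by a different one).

t6 now evaluates to -5.
Run set: t3, t6 (2 run).
Changed values: a4, t3, t6.

Initial pass — values computed on the first demand:
  t3 = neg(-3) = 3
  t6 = neg(3) = -3

Second demand — change propagation:
  t3: re-runs because a4 -3->-5; new result 5.
  t6: re-runs because t3 3->5; new result -5.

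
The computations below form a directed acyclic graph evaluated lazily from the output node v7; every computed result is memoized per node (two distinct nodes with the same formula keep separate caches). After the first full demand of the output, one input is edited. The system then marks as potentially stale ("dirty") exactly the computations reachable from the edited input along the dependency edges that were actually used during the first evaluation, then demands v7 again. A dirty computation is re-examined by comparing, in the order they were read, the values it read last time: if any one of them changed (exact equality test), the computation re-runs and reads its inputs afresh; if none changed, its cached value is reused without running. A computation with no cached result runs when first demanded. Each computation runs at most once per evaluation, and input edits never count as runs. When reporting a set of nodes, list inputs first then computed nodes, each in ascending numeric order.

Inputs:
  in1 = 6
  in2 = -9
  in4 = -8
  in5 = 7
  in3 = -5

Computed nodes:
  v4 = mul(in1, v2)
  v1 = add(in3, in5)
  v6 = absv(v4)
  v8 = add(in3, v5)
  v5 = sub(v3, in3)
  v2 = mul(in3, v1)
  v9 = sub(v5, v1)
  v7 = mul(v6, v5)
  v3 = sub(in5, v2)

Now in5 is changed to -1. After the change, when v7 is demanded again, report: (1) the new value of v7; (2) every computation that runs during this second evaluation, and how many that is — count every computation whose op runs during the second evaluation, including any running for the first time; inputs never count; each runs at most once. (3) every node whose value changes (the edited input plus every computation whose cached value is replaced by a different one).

First demand of the output computes:
  v1 = add(-5, 7) = 2
  v2 = mul(-5, 2) = -10
  v3 = sub(7, -10) = 17
  v4 = mul(6, -10) = -60
  v5 = sub(17, -5) = 22
  v6 = absv(-60) = 60
  v7 = mul(60, 22) = 1320

After the edit, cleaning proceeds:
  v1: a read changed (in5 7->-1) — executes, giving -6.
  v2: a read changed (v1 2->-6) — executes, giving 30.
  v3: a read changed (in5 7->-1; v2 -10->30) — executes, giving -31.
  v4: a read changed (v2 -10->30) — executes, giving 180.
  v5: a read changed (v3 17->-31) — executes, giving -26.
  v6: a read changed (v4 -60->180) — executes, giving 180.
  v7: a read changed (v6 60->180; v5 22->-26) — executes, giving -4680.

Demanding v7 again yields -4680.
7 computations run: v1, v2, v3, v4, v5, v6, v7.
The nodes whose values change: in5, v1, v2, v3, v4, v5, v6, v7.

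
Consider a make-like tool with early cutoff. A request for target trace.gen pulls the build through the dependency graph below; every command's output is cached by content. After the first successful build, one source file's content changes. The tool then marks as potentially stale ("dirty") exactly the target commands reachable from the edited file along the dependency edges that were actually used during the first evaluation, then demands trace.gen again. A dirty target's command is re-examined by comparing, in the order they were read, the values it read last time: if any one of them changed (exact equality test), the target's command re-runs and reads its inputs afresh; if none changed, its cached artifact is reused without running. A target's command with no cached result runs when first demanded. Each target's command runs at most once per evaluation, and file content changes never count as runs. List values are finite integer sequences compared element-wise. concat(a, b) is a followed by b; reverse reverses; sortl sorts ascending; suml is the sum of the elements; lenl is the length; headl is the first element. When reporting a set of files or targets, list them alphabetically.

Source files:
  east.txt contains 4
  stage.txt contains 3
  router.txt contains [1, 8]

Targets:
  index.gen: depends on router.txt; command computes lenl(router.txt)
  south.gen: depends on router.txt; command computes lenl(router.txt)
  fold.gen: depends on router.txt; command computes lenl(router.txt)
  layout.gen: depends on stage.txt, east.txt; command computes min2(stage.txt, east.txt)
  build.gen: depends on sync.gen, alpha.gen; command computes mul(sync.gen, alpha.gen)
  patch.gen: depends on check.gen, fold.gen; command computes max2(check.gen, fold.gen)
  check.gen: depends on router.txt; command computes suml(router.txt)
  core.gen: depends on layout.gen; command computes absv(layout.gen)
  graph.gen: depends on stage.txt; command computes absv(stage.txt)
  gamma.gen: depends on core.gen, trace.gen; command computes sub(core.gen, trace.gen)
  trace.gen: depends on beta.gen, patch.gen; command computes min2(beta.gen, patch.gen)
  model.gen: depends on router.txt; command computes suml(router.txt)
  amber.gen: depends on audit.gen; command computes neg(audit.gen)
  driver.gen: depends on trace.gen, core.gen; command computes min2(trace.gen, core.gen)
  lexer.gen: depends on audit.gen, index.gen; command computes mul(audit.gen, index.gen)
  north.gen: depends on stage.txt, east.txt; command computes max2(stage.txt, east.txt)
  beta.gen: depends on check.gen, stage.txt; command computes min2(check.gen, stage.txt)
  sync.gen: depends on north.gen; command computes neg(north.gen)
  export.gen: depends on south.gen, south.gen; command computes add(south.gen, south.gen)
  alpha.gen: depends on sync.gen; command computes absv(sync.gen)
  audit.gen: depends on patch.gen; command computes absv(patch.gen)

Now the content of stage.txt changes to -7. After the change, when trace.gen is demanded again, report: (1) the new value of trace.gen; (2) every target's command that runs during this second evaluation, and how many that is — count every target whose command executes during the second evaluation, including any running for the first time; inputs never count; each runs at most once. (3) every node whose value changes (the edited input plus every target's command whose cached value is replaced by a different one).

Demanding trace.gen again yields -7.
2 target commands run: beta.gen, trace.gen.
The nodes whose values change: beta.gen, stage.txt, trace.gen.

First demand of the output computes:
  check.gen = suml([1, 8]) = 9
  beta.gen = min2(9, 3) = 3
  fold.gen = lenl([1, 8]) = 2
  patch.gen = max2(9, 2) = 9
  trace.gen = min2(3, 9) = 3

After the edit, cleaning proceeds:
  beta.gen: a read changed (stage.txt 3->-7) — executes, giving -7.
  trace.gen: a read changed (beta.gen 3->-7) — executes, giving -7.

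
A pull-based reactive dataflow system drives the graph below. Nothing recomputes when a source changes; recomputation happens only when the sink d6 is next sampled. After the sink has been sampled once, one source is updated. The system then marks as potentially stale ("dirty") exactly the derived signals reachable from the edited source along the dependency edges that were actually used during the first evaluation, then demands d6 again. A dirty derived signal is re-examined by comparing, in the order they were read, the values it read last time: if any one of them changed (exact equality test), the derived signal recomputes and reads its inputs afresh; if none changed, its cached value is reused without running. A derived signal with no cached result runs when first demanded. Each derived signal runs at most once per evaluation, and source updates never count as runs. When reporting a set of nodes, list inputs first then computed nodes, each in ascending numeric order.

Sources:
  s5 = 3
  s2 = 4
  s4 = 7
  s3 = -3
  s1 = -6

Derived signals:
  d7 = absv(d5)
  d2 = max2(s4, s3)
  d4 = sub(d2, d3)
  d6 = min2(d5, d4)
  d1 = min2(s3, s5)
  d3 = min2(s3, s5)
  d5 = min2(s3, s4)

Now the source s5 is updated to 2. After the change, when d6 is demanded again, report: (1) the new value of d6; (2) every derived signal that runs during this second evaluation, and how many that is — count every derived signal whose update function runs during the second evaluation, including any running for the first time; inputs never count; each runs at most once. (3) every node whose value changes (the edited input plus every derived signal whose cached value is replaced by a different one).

First evaluation (everything demanded from the output):
  d2 = max2(7, -3) = 7
  d3 = min2(-3, 3) = -3
  d4 = sub(7, -3) = 10
  d5 = min2(-3, 7) = -3
  d6 = min2(-3, 10) = -3

Propagation after the edit:
  d3: runs — s5 3->2; result -3 (same value as before).
  d4: checked — values it read are unchanged (d2 unchanged, d3 unchanged); reused cached 10 without running.
  d6: checked — values it read are unchanged (d5 unchanged, d4 unchanged); reused cached -3 without running.

Key observation: the change is absorbed at d3 — it re-runs but produces the same value, and the output's value is unchanged.

New value of d6: -3.
Derived signals that run: d3 — 1 in total.
Values that change: s5.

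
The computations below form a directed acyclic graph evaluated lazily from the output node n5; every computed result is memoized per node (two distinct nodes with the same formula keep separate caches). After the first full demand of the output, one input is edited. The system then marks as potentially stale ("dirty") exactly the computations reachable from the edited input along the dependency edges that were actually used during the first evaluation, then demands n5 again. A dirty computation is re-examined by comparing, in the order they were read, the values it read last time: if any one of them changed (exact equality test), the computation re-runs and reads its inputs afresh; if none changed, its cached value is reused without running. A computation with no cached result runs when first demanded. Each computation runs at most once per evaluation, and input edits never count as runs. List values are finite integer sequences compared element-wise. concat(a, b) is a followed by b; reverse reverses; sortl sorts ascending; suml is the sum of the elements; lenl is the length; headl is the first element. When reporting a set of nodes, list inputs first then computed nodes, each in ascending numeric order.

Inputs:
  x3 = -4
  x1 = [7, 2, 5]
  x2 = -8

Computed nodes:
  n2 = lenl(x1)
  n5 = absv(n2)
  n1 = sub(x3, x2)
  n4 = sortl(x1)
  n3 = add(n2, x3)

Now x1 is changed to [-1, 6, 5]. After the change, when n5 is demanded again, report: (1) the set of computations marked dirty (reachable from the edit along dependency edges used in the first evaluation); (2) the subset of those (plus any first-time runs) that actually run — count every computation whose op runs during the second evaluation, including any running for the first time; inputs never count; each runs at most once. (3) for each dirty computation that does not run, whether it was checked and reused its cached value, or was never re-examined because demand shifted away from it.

The edit dirties: n2, n5.
1 computations run: n2.
Cache hits after checking: n5.
Note the absorption at n2: it re-runs yet its value is the same, leaving the output's value untouched.

First demand of the output computes:
  n2 = lenl([7, 2, 5]) = 3
  n5 = absv(3) = 3

After the edit, cleaning proceeds:
  n2: a read changed (x1 [7, 2, 5]->[-1, 6, 5]) — executes, giving 3 — identical to its old value.
  n5: dirty, but its reads are unchanged (n2 unchanged); cached 3 stands.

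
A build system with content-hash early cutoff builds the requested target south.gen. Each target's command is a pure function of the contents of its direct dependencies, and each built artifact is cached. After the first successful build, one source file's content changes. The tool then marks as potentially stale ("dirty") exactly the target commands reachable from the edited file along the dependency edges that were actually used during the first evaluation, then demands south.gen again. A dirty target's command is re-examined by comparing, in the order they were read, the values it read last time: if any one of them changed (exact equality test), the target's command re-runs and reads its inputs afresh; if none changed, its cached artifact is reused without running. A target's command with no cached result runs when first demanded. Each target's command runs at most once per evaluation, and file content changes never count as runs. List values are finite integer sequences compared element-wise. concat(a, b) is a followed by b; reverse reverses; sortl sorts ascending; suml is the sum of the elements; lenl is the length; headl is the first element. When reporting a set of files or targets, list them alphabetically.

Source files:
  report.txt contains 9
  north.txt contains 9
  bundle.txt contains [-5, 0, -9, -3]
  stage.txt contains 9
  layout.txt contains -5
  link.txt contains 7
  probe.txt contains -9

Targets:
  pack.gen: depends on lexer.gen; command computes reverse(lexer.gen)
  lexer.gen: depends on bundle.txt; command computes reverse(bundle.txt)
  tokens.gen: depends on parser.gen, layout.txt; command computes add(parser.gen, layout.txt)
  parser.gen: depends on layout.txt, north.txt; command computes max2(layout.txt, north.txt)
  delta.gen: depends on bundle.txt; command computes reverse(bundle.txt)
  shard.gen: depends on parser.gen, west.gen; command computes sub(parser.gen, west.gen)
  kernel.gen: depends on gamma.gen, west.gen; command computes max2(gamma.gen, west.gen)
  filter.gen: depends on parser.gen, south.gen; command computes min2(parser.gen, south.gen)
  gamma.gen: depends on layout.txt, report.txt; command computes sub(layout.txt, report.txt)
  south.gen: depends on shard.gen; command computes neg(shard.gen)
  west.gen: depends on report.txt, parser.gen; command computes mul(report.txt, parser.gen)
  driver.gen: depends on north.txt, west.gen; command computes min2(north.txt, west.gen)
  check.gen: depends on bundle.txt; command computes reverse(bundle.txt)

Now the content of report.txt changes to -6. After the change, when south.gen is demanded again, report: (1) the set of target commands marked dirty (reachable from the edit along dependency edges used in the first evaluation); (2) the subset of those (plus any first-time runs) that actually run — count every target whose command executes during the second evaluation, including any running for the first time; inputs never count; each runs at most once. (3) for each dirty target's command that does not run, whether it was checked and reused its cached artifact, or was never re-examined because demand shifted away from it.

First evaluation (everything demanded from the output):
  parser.gen = max2(-5, 9) = 9
  west.gen = mul(9, 9) = 81
  shard.gen = sub(9, 81) = -72
  south.gen = neg(-72) = 72

Propagation after the edit:
  west.gen: runs — report.txt 9->-6; result -54.
  shard.gen: runs — west.gen 81->-54; result 63.
  south.gen: runs — shard.gen -72->63; result -63.

Marked dirty: shard.gen, south.gen, west.gen.
Target commands that run: shard.gen, south.gen, west.gen — 3 in total.
Every dirty target's command ran.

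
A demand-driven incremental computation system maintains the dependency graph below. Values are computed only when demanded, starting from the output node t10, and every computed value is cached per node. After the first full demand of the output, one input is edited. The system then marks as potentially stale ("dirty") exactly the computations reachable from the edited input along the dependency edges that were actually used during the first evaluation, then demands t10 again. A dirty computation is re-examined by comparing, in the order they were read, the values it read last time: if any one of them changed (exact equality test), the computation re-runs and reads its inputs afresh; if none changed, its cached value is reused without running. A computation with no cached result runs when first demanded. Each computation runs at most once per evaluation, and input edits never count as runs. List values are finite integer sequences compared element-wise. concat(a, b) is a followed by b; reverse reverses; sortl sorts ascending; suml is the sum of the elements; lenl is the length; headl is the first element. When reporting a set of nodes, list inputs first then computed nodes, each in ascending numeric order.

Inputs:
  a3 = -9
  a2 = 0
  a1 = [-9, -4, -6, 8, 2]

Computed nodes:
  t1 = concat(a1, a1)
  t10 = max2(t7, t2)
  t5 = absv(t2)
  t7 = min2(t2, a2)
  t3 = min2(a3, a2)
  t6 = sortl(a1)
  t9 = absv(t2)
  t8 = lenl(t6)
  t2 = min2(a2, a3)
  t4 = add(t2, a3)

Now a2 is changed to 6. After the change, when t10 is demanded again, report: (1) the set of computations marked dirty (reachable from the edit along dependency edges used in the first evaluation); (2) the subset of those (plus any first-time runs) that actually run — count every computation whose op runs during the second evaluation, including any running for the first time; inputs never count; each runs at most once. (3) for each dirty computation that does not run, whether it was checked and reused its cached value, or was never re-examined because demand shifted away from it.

First evaluation (everything demanded from the output):
  t2 = min2(0, -9) = -9
  t7 = min2(-9, 0) = -9
  t10 = max2(-9, -9) = -9

Propagation after the edit:
  t2: runs — a2 0->6; result -9 (same value as before).
  t7: runs — a2 0->6; result -9 (same value as before).
  t10: checked — values it read are unchanged (t7 unchanged, t2 unchanged); reused cached -9 without running.

Key observation: the cutoff stops propagation at t10 — its inputs' values are unchanged, so it reuses its cache.

Marked dirty: t2, t7, t10.
Computations that run: t2, t7 — 2 in total.
Checked but reused from cache: t10.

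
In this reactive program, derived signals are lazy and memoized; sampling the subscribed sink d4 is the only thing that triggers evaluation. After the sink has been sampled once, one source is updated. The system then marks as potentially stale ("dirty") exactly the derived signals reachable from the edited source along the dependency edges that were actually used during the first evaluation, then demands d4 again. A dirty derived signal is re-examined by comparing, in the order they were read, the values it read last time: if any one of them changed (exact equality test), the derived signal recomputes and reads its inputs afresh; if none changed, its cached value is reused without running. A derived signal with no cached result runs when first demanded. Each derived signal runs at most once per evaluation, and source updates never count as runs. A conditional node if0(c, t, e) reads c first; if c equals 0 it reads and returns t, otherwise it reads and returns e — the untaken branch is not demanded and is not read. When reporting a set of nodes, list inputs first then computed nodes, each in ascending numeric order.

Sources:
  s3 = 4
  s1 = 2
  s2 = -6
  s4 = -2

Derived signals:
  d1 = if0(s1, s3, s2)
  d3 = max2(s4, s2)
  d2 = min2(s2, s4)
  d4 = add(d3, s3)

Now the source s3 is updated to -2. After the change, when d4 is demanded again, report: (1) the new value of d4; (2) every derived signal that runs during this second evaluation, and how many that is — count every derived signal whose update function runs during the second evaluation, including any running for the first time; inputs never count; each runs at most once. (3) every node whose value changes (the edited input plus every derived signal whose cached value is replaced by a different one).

Demanding d4 again yields -4.
1 derived signals run: d4.
The nodes whose values change: s3, d4.

First demand of the output computes:
  d3 = max2(-2, -6) = -2
  d4 = add(-2, 4) = 2

After the edit, cleaning proceeds:
  d4: a read changed (s3 4->-2) — executes, giving -4.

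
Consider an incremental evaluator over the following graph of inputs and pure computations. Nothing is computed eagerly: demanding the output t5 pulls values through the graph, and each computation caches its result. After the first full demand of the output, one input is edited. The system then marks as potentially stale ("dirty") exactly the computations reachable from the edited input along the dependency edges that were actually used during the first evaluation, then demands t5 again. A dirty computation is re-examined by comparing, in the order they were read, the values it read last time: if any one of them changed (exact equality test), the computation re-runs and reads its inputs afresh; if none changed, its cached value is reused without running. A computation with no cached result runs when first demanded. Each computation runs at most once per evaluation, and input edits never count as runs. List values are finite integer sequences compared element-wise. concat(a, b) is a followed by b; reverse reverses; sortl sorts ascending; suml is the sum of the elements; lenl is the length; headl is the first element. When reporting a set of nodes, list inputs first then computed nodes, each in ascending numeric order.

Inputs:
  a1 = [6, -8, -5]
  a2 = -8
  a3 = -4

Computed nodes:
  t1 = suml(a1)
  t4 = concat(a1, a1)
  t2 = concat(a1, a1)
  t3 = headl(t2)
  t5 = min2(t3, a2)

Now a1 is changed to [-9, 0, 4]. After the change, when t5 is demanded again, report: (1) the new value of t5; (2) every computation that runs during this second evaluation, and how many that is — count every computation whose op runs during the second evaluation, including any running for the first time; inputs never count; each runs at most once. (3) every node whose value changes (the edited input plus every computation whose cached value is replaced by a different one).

t5 now evaluates to -9.
Run set: t2, t3, t5 (3 run).
Changed values: a1, t2, t3, t5.

Initial pass — values computed on the first demand:
  t2 = concat([6, -8, -5], [6, -8, -5]) = [6, -8, -5, 6, -8, -5]
  t3 = headl([6, -8, -5, 6, -8, -5]) = 6
  t5 = min2(6, -8) = -8

Second demand — change propagation:
  t2: re-runs because a1 [6, -8, -5]->[-9, 0, 4]; a1 [6, -8, -5]->[-9, 0, 4]; new result [-9, 0, 4, -9, 0, 4].
  t3: re-runs because t2 [6, -8, -5, 6, -8, -5]->[-9, 0, 4, -9, 0, 4]; new result -9.
  t5: re-runs because t3 6->-9; new result -9.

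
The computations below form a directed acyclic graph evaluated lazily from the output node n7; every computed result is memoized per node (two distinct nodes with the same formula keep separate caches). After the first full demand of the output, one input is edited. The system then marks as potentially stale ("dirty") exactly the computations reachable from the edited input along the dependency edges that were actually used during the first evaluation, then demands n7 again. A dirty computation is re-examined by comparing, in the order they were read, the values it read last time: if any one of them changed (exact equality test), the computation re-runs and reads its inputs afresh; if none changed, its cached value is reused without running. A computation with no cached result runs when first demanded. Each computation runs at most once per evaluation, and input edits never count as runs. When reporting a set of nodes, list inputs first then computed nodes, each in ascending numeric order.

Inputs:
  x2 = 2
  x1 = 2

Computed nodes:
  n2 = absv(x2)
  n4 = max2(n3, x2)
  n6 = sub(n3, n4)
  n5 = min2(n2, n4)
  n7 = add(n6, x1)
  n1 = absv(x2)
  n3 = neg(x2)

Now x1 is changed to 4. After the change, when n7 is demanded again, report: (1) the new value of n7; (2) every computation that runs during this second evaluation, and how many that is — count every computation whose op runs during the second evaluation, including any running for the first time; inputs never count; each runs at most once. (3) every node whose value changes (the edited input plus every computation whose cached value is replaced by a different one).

Demanding n7 again yields 0.
1 computations run: n7.
The nodes whose values change: x1, n7.

First demand of the output computes:
  n3 = neg(2) = -2
  n4 = max2(-2, 2) = 2
  n6 = sub(-2, 2) = -4
  n7 = add(-4, 2) = -2

After the edit, cleaning proceeds:
  n7: a read changed (x1 2->4) — executes, giving 0.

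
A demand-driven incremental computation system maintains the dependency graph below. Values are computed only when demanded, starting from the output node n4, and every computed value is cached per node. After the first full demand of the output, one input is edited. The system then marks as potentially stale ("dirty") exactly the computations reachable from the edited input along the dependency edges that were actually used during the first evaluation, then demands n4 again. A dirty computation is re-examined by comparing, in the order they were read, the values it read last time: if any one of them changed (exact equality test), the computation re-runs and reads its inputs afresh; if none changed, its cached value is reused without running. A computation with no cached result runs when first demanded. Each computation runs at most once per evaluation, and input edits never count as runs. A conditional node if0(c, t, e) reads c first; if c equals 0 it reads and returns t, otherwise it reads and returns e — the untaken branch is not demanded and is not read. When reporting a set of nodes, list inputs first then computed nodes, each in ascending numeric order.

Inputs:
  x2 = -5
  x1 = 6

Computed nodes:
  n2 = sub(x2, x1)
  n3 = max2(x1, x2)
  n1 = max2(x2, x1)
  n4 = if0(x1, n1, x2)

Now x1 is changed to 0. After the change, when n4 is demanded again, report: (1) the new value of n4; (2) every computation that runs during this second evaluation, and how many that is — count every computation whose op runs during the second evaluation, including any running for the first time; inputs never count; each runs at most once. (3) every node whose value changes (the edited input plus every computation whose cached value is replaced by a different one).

First evaluation (everything demanded from the output):
  n4 = if0(x1=6 -> else branch x2) = -5

Propagation after the edit:
  n1: demanded for the first time — runs, produces 0.
  n4: runs — x1 6->0; result 0.

Key observation: a condition flipped, so demand reaches new nodes — n1 runs for the first time.

New value of n4: 0.
Computations that run: n1, n4 — 2 in total.
Values that change: x1, n4.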